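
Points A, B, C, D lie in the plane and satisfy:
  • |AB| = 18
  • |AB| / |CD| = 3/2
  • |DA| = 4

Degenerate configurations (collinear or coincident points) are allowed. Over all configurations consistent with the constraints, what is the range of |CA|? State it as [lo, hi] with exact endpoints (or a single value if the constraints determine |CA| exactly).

|AB| ∈ {18}
|AD| ∈ {4}
|CD| ∈ {12}
|BD| ∈ [14, 22]
|AC| ∈ [8, 16]
|BC| ∈ [2, 34]

|CA| ∈ [8, 16]  (≈ [8.0000, 16.0000])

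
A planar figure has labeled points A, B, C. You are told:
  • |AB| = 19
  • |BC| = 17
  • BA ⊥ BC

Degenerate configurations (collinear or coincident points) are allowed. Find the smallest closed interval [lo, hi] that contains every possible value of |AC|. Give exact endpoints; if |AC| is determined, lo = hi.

|AB| ∈ {19}
|BC| ∈ {17}
|AC| ∈ {5·√(26)}

|AC| = 5·√(26)  (≈ 25.4951)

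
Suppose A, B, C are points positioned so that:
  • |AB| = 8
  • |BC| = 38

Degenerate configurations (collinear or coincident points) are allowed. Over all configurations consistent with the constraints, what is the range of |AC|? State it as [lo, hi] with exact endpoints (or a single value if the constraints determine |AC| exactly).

|AB| ∈ {8}
|BC| ∈ {38}
|AC| ∈ [30, 46]

|AC| ∈ [30, 46]  (≈ [30.0000, 46.0000])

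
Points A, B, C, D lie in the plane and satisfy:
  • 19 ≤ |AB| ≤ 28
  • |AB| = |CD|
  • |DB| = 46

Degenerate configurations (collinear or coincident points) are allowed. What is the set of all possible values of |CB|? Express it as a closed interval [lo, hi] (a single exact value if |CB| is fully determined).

|CB| ∈ [18, 74]  (≈ [18.0000, 74.0000])

|AB| ∈ [19, 28]
|BD| ∈ {46}
|CD| ∈ [19, 28]
|AD| ∈ [18, 74]
|BC| ∈ [18, 74]
|AC| ∈ [0, 102]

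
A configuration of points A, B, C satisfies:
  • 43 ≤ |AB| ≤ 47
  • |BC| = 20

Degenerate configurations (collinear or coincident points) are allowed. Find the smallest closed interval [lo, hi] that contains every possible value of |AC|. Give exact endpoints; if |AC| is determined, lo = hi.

|AB| ∈ [43, 47]
|BC| ∈ {20}
|AC| ∈ [23, 67]

|AC| ∈ [23, 67]  (≈ [23.0000, 67.0000])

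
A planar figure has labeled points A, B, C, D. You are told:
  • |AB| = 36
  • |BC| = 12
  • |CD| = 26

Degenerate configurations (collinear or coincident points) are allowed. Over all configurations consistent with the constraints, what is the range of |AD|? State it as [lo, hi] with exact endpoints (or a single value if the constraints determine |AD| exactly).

|AB| ∈ {36}
|BC| ∈ {12}
|CD| ∈ {26}
|AC| ∈ [24, 48]
|BD| ∈ [14, 38]
|AD| ∈ [0, 74]

|AD| ∈ [0, 74]  (≈ [0.0000, 74.0000])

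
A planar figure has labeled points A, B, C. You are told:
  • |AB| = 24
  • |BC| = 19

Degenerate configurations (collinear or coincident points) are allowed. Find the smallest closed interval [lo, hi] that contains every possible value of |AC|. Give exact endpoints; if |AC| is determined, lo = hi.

|AC| ∈ [5, 43]  (≈ [5.0000, 43.0000])

|AB| ∈ {24}
|BC| ∈ {19}
|AC| ∈ [5, 43]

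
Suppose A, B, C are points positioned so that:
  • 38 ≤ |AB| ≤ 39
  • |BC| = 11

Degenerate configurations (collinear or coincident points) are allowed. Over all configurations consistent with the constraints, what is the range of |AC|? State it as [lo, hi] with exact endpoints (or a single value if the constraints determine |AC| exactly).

|AC| ∈ [27, 50]  (≈ [27.0000, 50.0000])

|AB| ∈ [38, 39]
|BC| ∈ {11}
|AC| ∈ [27, 50]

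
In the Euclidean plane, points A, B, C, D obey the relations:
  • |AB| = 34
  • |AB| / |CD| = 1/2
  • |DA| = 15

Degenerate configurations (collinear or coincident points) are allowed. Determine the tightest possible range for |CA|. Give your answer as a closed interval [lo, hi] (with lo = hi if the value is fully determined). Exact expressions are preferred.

|AB| ∈ {34}
|AD| ∈ {15}
|CD| ∈ {68}
|BD| ∈ [19, 49]
|AC| ∈ [53, 83]
|BC| ∈ [19, 117]

|CA| ∈ [53, 83]  (≈ [53.0000, 83.0000])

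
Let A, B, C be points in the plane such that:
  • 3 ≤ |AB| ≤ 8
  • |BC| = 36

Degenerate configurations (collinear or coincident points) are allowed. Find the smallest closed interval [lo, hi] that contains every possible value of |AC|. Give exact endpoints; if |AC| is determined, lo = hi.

|AB| ∈ [3, 8]
|BC| ∈ {36}
|AC| ∈ [28, 44]

|AC| ∈ [28, 44]  (≈ [28.0000, 44.0000])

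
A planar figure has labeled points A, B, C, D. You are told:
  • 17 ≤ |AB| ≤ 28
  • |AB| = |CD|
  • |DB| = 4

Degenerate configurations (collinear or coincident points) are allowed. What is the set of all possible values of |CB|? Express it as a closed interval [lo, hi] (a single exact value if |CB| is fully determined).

|CB| ∈ [13, 32]  (≈ [13.0000, 32.0000])

|AB| ∈ [17, 28]
|BD| ∈ {4}
|CD| ∈ [17, 28]
|AD| ∈ [13, 32]
|BC| ∈ [13, 32]
|AC| ∈ [0, 60]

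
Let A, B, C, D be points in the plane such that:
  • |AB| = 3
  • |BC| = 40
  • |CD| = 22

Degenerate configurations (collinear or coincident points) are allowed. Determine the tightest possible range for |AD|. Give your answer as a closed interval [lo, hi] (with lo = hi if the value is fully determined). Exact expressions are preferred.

|AB| ∈ {3}
|BC| ∈ {40}
|CD| ∈ {22}
|AC| ∈ [37, 43]
|BD| ∈ [18, 62]
|AD| ∈ [15, 65]

|AD| ∈ [15, 65]  (≈ [15.0000, 65.0000])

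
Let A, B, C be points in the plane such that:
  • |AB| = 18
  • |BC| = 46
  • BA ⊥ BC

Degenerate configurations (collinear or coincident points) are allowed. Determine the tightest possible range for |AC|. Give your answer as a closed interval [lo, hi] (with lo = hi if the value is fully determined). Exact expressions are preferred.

|AB| ∈ {18}
|BC| ∈ {46}
|AC| ∈ {2·√(610)}

|AC| = 2·√(610)  (≈ 49.3964)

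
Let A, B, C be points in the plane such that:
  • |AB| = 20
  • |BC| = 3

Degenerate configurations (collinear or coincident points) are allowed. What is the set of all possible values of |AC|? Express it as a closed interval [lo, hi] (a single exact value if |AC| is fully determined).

|AC| ∈ [17, 23]  (≈ [17.0000, 23.0000])

|AB| ∈ {20}
|BC| ∈ {3}
|AC| ∈ [17, 23]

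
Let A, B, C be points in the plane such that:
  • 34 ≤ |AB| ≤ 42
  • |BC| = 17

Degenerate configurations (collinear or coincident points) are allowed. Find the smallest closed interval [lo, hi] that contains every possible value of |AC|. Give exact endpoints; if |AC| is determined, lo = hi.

|AC| ∈ [17, 59]  (≈ [17.0000, 59.0000])

|AB| ∈ [34, 42]
|BC| ∈ {17}
|AC| ∈ [17, 59]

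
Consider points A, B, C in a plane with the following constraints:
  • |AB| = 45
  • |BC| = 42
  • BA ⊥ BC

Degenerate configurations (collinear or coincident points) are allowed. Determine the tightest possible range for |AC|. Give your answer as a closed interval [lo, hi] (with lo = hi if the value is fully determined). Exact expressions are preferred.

|AC| = 3·√(421)  (≈ 61.5549)

|AB| ∈ {45}
|BC| ∈ {42}
|AC| ∈ {3·√(421)}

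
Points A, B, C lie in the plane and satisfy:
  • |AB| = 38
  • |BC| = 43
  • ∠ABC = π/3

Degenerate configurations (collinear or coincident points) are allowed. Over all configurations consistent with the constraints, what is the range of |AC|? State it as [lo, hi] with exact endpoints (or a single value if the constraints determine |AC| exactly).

|AB| ∈ {38}
|BC| ∈ {43}
|AC| ∈ {√(1659)}

|AC| = √(1659)  (≈ 40.7308)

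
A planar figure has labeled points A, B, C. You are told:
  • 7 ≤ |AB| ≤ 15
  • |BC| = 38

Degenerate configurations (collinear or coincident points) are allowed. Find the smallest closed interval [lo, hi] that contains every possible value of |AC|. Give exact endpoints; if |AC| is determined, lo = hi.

|AB| ∈ [7, 15]
|BC| ∈ {38}
|AC| ∈ [23, 53]

|AC| ∈ [23, 53]  (≈ [23.0000, 53.0000])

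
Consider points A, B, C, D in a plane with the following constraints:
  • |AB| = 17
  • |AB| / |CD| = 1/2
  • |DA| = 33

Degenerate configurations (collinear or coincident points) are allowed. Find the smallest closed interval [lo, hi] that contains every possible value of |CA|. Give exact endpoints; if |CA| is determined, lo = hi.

|AB| ∈ {17}
|AD| ∈ {33}
|CD| ∈ {34}
|BD| ∈ [16, 50]
|AC| ∈ [1, 67]
|BC| ∈ [0, 84]

|CA| ∈ [1, 67]  (≈ [1.0000, 67.0000])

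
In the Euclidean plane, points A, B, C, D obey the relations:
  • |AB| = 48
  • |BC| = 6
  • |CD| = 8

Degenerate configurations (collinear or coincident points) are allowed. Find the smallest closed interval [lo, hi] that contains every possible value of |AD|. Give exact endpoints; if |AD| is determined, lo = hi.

|AB| ∈ {48}
|BC| ∈ {6}
|CD| ∈ {8}
|AC| ∈ [42, 54]
|BD| ∈ [2, 14]
|AD| ∈ [34, 62]

|AD| ∈ [34, 62]  (≈ [34.0000, 62.0000])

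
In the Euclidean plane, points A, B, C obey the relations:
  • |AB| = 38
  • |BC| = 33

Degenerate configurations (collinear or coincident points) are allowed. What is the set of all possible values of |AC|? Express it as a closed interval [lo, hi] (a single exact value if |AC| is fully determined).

|AC| ∈ [5, 71]  (≈ [5.0000, 71.0000])

|AB| ∈ {38}
|BC| ∈ {33}
|AC| ∈ [5, 71]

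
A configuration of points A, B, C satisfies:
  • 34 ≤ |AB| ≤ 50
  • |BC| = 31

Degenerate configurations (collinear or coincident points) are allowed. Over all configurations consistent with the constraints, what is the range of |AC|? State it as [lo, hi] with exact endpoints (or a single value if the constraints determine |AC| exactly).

|AB| ∈ [34, 50]
|BC| ∈ {31}
|AC| ∈ [3, 81]

|AC| ∈ [3, 81]  (≈ [3.0000, 81.0000])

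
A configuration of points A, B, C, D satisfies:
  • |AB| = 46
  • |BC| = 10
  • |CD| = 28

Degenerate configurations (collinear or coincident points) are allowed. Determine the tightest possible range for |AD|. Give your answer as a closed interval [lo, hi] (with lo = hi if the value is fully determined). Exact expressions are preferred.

|AB| ∈ {46}
|BC| ∈ {10}
|CD| ∈ {28}
|AC| ∈ [36, 56]
|BD| ∈ [18, 38]
|AD| ∈ [8, 84]

|AD| ∈ [8, 84]  (≈ [8.0000, 84.0000])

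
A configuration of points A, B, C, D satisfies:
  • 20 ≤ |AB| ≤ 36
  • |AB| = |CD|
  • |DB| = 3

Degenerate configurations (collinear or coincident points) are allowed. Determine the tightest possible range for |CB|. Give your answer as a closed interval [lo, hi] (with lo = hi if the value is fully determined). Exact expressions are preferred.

|AB| ∈ [20, 36]
|BD| ∈ {3}
|CD| ∈ [20, 36]
|AD| ∈ [17, 39]
|BC| ∈ [17, 39]
|AC| ∈ [0, 75]

|CB| ∈ [17, 39]  (≈ [17.0000, 39.0000])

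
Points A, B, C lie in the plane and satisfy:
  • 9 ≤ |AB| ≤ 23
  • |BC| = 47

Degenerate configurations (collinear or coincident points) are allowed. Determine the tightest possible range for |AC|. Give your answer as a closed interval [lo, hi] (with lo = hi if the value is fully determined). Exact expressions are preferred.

|AB| ∈ [9, 23]
|BC| ∈ {47}
|AC| ∈ [24, 70]

|AC| ∈ [24, 70]  (≈ [24.0000, 70.0000])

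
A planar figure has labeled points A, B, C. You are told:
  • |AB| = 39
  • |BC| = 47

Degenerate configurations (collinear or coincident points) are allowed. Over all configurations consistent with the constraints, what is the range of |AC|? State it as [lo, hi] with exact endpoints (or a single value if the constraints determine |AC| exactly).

|AB| ∈ {39}
|BC| ∈ {47}
|AC| ∈ [8, 86]

|AC| ∈ [8, 86]  (≈ [8.0000, 86.0000])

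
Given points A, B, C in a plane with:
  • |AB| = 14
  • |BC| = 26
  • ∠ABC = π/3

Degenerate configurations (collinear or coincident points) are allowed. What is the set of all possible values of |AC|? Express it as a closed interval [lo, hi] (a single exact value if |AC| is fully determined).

|AC| = 2·√(127)  (≈ 22.5389)

|AB| ∈ {14}
|BC| ∈ {26}
|AC| ∈ {2·√(127)}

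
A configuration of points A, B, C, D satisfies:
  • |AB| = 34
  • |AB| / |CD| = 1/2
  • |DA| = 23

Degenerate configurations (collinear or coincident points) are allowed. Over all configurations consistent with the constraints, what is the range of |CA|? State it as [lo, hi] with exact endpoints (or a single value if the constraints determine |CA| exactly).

|CA| ∈ [45, 91]  (≈ [45.0000, 91.0000])

|AB| ∈ {34}
|AD| ∈ {23}
|CD| ∈ {68}
|BD| ∈ [11, 57]
|AC| ∈ [45, 91]
|BC| ∈ [11, 125]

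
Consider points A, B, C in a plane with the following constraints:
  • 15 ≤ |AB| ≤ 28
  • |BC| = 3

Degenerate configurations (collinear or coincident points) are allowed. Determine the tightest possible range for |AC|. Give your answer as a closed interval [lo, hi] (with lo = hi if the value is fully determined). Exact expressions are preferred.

|AB| ∈ [15, 28]
|BC| ∈ {3}
|AC| ∈ [12, 31]

|AC| ∈ [12, 31]  (≈ [12.0000, 31.0000])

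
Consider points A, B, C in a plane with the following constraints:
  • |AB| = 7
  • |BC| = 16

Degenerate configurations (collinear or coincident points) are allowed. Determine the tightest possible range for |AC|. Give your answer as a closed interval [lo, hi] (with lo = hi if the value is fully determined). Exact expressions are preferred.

|AC| ∈ [9, 23]  (≈ [9.0000, 23.0000])

|AB| ∈ {7}
|BC| ∈ {16}
|AC| ∈ [9, 23]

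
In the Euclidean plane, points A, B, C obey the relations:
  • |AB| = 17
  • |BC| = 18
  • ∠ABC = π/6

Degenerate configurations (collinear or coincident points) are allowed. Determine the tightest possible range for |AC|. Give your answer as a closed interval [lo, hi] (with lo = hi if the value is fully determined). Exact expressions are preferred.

|AB| ∈ {17}
|BC| ∈ {18}
|AC| ∈ {√(613 - 306·√(3))}

|AC| = √(613 - 306·√(3))  (≈ 9.1100)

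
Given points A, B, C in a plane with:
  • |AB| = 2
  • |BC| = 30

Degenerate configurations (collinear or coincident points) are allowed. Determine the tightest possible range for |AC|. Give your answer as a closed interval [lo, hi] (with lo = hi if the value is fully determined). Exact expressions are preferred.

|AB| ∈ {2}
|BC| ∈ {30}
|AC| ∈ [28, 32]

|AC| ∈ [28, 32]  (≈ [28.0000, 32.0000])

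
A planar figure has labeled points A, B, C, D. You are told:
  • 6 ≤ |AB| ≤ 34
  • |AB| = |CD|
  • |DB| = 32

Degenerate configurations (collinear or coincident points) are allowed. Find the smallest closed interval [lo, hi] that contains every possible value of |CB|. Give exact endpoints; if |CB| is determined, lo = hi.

|CB| ∈ [0, 66]  (≈ [0.0000, 66.0000])

|AB| ∈ [6, 34]
|BD| ∈ {32}
|CD| ∈ [6, 34]
|AD| ∈ [0, 66]
|BC| ∈ [0, 66]
|AC| ∈ [0, 100]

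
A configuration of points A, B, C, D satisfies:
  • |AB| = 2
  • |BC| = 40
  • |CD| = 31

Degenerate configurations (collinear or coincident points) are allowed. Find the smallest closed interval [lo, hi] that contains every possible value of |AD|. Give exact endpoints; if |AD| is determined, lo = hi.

|AB| ∈ {2}
|BC| ∈ {40}
|CD| ∈ {31}
|AC| ∈ [38, 42]
|BD| ∈ [9, 71]
|AD| ∈ [7, 73]

|AD| ∈ [7, 73]  (≈ [7.0000, 73.0000])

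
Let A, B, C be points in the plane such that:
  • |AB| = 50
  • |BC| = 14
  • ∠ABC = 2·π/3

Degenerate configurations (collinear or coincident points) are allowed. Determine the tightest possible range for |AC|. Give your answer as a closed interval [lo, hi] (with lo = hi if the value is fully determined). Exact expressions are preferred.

|AC| = 2·√(849)  (≈ 58.2752)

|AB| ∈ {50}
|BC| ∈ {14}
|AC| ∈ {2·√(849)}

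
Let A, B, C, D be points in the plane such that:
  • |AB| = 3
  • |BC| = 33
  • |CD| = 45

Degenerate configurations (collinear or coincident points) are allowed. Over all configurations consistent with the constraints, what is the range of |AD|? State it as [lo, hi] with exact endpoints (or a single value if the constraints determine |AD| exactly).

|AB| ∈ {3}
|BC| ∈ {33}
|CD| ∈ {45}
|AC| ∈ [30, 36]
|BD| ∈ [12, 78]
|AD| ∈ [9, 81]

|AD| ∈ [9, 81]  (≈ [9.0000, 81.0000])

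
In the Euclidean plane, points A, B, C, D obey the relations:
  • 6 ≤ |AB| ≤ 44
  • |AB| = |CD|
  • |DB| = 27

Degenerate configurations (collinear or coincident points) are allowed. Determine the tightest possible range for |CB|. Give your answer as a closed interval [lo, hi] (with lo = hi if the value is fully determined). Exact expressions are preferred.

|AB| ∈ [6, 44]
|BD| ∈ {27}
|CD| ∈ [6, 44]
|AD| ∈ [0, 71]
|BC| ∈ [0, 71]
|AC| ∈ [0, 115]

|CB| ∈ [0, 71]  (≈ [0.0000, 71.0000])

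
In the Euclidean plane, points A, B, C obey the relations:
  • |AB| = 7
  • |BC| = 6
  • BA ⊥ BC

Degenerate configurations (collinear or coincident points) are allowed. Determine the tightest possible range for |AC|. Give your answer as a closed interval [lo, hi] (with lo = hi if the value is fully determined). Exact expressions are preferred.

|AC| = √(85)  (≈ 9.2195)

|AB| ∈ {7}
|BC| ∈ {6}
|AC| ∈ {√(85)}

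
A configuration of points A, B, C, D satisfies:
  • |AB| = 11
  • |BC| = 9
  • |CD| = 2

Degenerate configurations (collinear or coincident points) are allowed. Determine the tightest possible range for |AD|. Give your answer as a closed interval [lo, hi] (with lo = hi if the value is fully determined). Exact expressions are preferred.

|AB| ∈ {11}
|BC| ∈ {9}
|CD| ∈ {2}
|AC| ∈ [2, 20]
|BD| ∈ [7, 11]
|AD| ∈ [0, 22]

|AD| ∈ [0, 22]  (≈ [0.0000, 22.0000])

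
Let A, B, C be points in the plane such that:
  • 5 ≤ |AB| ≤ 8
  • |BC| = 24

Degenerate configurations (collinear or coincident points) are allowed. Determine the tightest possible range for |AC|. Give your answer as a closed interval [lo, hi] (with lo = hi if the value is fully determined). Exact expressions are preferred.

|AB| ∈ [5, 8]
|BC| ∈ {24}
|AC| ∈ [16, 32]

|AC| ∈ [16, 32]  (≈ [16.0000, 32.0000])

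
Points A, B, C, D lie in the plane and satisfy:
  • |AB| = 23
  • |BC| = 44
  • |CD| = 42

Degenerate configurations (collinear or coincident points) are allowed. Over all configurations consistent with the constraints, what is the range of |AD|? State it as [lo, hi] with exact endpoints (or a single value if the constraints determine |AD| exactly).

|AB| ∈ {23}
|BC| ∈ {44}
|CD| ∈ {42}
|AC| ∈ [21, 67]
|BD| ∈ [2, 86]
|AD| ∈ [0, 109]

|AD| ∈ [0, 109]  (≈ [0.0000, 109.0000])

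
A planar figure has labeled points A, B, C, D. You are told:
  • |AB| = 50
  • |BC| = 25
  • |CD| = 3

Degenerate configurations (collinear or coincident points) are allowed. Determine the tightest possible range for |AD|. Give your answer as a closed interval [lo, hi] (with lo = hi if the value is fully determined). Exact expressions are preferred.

|AD| ∈ [22, 78]  (≈ [22.0000, 78.0000])

|AB| ∈ {50}
|BC| ∈ {25}
|CD| ∈ {3}
|AC| ∈ [25, 75]
|BD| ∈ [22, 28]
|AD| ∈ [22, 78]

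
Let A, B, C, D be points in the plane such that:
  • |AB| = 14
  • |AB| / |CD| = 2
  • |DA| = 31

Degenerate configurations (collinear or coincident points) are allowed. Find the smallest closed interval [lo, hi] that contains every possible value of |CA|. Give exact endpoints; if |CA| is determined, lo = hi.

|AB| ∈ {14}
|AD| ∈ {31}
|CD| ∈ {7}
|BD| ∈ [17, 45]
|AC| ∈ [24, 38]
|BC| ∈ [10, 52]

|CA| ∈ [24, 38]  (≈ [24.0000, 38.0000])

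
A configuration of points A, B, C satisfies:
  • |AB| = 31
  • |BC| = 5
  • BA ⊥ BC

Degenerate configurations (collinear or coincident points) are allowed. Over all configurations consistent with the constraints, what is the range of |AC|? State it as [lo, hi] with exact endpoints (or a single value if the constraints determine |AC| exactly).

|AB| ∈ {31}
|BC| ∈ {5}
|AC| ∈ {√(986)}

|AC| = √(986)  (≈ 31.4006)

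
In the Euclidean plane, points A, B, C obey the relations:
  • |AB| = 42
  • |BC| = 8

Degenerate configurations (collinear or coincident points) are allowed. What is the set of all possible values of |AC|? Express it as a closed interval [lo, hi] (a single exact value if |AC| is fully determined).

|AC| ∈ [34, 50]  (≈ [34.0000, 50.0000])

|AB| ∈ {42}
|BC| ∈ {8}
|AC| ∈ [34, 50]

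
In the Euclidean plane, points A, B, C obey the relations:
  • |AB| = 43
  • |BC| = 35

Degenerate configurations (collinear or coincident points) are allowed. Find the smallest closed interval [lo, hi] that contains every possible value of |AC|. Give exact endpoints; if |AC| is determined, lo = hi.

|AC| ∈ [8, 78]  (≈ [8.0000, 78.0000])

|AB| ∈ {43}
|BC| ∈ {35}
|AC| ∈ [8, 78]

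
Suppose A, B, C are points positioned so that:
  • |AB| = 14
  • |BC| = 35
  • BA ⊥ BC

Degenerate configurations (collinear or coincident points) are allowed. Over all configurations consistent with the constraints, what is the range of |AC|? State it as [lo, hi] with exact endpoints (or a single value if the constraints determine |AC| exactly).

|AC| = 7·√(29)  (≈ 37.6962)

|AB| ∈ {14}
|BC| ∈ {35}
|AC| ∈ {7·√(29)}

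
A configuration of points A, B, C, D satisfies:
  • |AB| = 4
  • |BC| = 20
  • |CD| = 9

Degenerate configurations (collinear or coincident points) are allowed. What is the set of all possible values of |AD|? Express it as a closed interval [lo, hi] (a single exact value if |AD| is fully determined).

|AD| ∈ [7, 33]  (≈ [7.0000, 33.0000])

|AB| ∈ {4}
|BC| ∈ {20}
|CD| ∈ {9}
|AC| ∈ [16, 24]
|BD| ∈ [11, 29]
|AD| ∈ [7, 33]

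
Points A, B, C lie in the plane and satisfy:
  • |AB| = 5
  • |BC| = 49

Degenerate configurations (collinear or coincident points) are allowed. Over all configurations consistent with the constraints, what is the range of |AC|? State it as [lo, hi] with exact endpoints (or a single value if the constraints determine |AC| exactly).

|AC| ∈ [44, 54]  (≈ [44.0000, 54.0000])

|AB| ∈ {5}
|BC| ∈ {49}
|AC| ∈ [44, 54]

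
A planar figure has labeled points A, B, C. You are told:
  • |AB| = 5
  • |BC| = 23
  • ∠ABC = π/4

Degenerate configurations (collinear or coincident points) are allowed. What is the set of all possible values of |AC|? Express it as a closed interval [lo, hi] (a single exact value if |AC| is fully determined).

|AB| ∈ {5}
|BC| ∈ {23}
|AC| ∈ {√(554 - 115·√(2))}

|AC| = √(554 - 115·√(2))  (≈ 19.7830)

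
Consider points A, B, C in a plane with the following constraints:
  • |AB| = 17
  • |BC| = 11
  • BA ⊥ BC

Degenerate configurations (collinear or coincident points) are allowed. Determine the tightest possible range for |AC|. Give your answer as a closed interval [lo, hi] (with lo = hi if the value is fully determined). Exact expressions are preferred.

|AB| ∈ {17}
|BC| ∈ {11}
|AC| ∈ {√(410)}

|AC| = √(410)  (≈ 20.2485)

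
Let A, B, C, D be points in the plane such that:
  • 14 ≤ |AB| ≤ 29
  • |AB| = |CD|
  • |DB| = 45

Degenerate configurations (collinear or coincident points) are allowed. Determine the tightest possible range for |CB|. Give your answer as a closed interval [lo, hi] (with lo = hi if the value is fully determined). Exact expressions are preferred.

|CB| ∈ [16, 74]  (≈ [16.0000, 74.0000])

|AB| ∈ [14, 29]
|BD| ∈ {45}
|CD| ∈ [14, 29]
|AD| ∈ [16, 74]
|BC| ∈ [16, 74]
|AC| ∈ [0, 103]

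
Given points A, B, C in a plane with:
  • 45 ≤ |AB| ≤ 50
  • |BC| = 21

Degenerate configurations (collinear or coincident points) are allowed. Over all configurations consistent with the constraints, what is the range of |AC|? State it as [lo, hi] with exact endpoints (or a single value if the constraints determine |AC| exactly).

|AC| ∈ [24, 71]  (≈ [24.0000, 71.0000])

|AB| ∈ [45, 50]
|BC| ∈ {21}
|AC| ∈ [24, 71]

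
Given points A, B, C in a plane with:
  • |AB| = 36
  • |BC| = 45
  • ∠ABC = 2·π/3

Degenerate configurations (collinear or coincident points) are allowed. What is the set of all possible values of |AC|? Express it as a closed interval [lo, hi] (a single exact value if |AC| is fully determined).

|AC| = 9·√(61)  (≈ 70.2922)

|AB| ∈ {36}
|BC| ∈ {45}
|AC| ∈ {9·√(61)}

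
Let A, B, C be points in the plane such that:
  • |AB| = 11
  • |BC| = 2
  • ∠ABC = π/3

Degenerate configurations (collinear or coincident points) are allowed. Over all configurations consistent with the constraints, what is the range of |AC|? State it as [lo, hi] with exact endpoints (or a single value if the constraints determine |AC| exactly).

|AB| ∈ {11}
|BC| ∈ {2}
|AC| ∈ {√(103)}

|AC| = √(103)  (≈ 10.1489)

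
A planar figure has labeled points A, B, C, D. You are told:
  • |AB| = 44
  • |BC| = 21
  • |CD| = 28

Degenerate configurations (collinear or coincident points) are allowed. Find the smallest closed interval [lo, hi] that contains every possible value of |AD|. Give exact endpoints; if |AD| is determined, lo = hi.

|AD| ∈ [0, 93]  (≈ [0.0000, 93.0000])

|AB| ∈ {44}
|BC| ∈ {21}
|CD| ∈ {28}
|AC| ∈ [23, 65]
|BD| ∈ [7, 49]
|AD| ∈ [0, 93]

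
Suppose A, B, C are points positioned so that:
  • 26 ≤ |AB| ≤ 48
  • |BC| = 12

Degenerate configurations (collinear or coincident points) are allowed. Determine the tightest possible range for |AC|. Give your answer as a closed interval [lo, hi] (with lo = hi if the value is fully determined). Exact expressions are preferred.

|AB| ∈ [26, 48]
|BC| ∈ {12}
|AC| ∈ [14, 60]

|AC| ∈ [14, 60]  (≈ [14.0000, 60.0000])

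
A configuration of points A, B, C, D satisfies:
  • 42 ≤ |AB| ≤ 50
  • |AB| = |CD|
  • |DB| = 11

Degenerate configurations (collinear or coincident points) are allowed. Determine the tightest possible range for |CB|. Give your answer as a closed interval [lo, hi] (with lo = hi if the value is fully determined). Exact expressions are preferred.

|AB| ∈ [42, 50]
|BD| ∈ {11}
|CD| ∈ [42, 50]
|AD| ∈ [31, 61]
|BC| ∈ [31, 61]
|AC| ∈ [0, 111]

|CB| ∈ [31, 61]  (≈ [31.0000, 61.0000])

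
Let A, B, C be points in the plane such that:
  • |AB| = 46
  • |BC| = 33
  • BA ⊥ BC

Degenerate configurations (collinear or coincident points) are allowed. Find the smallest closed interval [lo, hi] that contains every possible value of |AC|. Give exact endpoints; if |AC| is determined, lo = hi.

|AC| = √(3205)  (≈ 56.6127)

|AB| ∈ {46}
|BC| ∈ {33}
|AC| ∈ {√(3205)}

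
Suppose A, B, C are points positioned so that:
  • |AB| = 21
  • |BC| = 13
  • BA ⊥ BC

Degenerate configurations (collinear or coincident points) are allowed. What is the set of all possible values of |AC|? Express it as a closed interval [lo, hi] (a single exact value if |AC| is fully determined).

|AC| = √(610)  (≈ 24.6982)

|AB| ∈ {21}
|BC| ∈ {13}
|AC| ∈ {√(610)}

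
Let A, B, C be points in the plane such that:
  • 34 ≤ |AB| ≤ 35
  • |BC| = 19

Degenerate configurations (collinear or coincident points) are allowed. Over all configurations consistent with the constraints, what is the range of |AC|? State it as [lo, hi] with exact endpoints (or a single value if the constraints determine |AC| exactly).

|AB| ∈ [34, 35]
|BC| ∈ {19}
|AC| ∈ [15, 54]

|AC| ∈ [15, 54]  (≈ [15.0000, 54.0000])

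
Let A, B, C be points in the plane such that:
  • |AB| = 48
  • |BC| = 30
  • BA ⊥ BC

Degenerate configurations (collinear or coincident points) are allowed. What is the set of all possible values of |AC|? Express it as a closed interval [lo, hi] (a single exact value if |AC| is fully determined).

|AB| ∈ {48}
|BC| ∈ {30}
|AC| ∈ {6·√(89)}

|AC| = 6·√(89)  (≈ 56.6039)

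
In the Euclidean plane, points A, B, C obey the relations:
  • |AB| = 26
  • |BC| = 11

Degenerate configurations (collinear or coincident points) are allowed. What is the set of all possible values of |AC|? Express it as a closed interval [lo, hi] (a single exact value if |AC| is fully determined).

|AB| ∈ {26}
|BC| ∈ {11}
|AC| ∈ [15, 37]

|AC| ∈ [15, 37]  (≈ [15.0000, 37.0000])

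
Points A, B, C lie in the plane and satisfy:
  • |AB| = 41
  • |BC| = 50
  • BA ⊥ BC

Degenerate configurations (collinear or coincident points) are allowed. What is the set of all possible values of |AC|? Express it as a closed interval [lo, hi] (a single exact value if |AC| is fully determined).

|AB| ∈ {41}
|BC| ∈ {50}
|AC| ∈ {√(4181)}

|AC| = √(4181)  (≈ 64.6607)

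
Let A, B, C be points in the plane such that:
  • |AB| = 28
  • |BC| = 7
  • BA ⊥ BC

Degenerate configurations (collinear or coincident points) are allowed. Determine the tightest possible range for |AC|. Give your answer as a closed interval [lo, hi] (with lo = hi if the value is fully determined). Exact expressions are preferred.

|AB| ∈ {28}
|BC| ∈ {7}
|AC| ∈ {7·√(17)}

|AC| = 7·√(17)  (≈ 28.8617)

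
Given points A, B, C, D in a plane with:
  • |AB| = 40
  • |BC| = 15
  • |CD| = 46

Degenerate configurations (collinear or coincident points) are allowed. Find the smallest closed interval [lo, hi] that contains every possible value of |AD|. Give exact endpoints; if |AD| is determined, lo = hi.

|AD| ∈ [0, 101]  (≈ [0.0000, 101.0000])

|AB| ∈ {40}
|BC| ∈ {15}
|CD| ∈ {46}
|AC| ∈ [25, 55]
|BD| ∈ [31, 61]
|AD| ∈ [0, 101]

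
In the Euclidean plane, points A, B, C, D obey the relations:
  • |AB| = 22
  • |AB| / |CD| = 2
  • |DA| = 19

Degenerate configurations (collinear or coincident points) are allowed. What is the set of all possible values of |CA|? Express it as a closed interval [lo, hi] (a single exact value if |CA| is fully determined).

|CA| ∈ [8, 30]  (≈ [8.0000, 30.0000])

|AB| ∈ {22}
|AD| ∈ {19}
|CD| ∈ {11}
|BD| ∈ [3, 41]
|AC| ∈ [8, 30]
|BC| ∈ [0, 52]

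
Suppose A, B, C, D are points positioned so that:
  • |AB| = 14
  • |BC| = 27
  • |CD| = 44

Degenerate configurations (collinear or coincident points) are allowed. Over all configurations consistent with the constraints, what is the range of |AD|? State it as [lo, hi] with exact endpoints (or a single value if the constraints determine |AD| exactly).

|AD| ∈ [3, 85]  (≈ [3.0000, 85.0000])

|AB| ∈ {14}
|BC| ∈ {27}
|CD| ∈ {44}
|AC| ∈ [13, 41]
|BD| ∈ [17, 71]
|AD| ∈ [3, 85]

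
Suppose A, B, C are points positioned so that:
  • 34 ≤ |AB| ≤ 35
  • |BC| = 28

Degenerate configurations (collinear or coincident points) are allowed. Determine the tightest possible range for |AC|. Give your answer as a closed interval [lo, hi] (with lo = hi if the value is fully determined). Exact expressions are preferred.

|AC| ∈ [6, 63]  (≈ [6.0000, 63.0000])

|AB| ∈ [34, 35]
|BC| ∈ {28}
|AC| ∈ [6, 63]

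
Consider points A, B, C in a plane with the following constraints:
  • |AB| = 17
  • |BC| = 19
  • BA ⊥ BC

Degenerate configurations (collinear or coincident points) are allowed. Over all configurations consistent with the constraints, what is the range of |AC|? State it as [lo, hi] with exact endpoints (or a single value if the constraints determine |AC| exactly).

|AB| ∈ {17}
|BC| ∈ {19}
|AC| ∈ {5·√(26)}

|AC| = 5·√(26)  (≈ 25.4951)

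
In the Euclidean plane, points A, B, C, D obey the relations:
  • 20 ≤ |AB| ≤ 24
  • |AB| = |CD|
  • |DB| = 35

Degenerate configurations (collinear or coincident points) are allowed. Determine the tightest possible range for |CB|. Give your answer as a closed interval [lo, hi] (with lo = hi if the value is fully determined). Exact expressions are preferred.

|CB| ∈ [11, 59]  (≈ [11.0000, 59.0000])

|AB| ∈ [20, 24]
|BD| ∈ {35}
|CD| ∈ [20, 24]
|AD| ∈ [11, 59]
|BC| ∈ [11, 59]
|AC| ∈ [0, 83]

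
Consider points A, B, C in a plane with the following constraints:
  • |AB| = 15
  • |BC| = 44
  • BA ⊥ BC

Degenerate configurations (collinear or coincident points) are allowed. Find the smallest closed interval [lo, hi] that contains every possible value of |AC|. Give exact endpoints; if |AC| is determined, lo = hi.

|AB| ∈ {15}
|BC| ∈ {44}
|AC| ∈ {√(2161)}

|AC| = √(2161)  (≈ 46.4866)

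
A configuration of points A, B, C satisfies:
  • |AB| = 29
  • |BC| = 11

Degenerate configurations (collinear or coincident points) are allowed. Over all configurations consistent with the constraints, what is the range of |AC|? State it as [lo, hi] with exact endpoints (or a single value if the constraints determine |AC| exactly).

|AC| ∈ [18, 40]  (≈ [18.0000, 40.0000])

|AB| ∈ {29}
|BC| ∈ {11}
|AC| ∈ [18, 40]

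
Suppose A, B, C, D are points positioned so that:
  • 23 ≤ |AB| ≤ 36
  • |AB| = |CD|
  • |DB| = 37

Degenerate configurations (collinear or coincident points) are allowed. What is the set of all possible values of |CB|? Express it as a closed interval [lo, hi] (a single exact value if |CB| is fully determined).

|CB| ∈ [1, 73]  (≈ [1.0000, 73.0000])

|AB| ∈ [23, 36]
|BD| ∈ {37}
|CD| ∈ [23, 36]
|AD| ∈ [1, 73]
|BC| ∈ [1, 73]
|AC| ∈ [0, 109]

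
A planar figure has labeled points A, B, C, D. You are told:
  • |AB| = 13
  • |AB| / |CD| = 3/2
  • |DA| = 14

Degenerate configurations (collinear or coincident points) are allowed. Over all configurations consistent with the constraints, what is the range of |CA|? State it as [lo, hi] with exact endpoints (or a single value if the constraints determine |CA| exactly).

|AB| ∈ {13}
|AD| ∈ {14}
|CD| ∈ {26/3}
|BD| ∈ [1, 27]
|AC| ∈ [16/3, 68/3]
|BC| ∈ [0, 107/3]

|CA| ∈ [16/3, 68/3]  (≈ [5.3333, 22.6667])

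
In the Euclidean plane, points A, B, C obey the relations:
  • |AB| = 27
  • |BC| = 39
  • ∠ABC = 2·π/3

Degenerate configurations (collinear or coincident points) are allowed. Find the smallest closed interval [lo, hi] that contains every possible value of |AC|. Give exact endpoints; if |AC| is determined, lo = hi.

|AB| ∈ {27}
|BC| ∈ {39}
|AC| ∈ {3·√(367)}

|AC| = 3·√(367)  (≈ 57.4717)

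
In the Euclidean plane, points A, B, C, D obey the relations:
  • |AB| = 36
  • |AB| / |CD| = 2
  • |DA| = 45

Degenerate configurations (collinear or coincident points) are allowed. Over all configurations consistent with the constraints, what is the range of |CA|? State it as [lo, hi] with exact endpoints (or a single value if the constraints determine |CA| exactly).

|AB| ∈ {36}
|AD| ∈ {45}
|CD| ∈ {18}
|BD| ∈ [9, 81]
|AC| ∈ [27, 63]
|BC| ∈ [0, 99]

|CA| ∈ [27, 63]  (≈ [27.0000, 63.0000])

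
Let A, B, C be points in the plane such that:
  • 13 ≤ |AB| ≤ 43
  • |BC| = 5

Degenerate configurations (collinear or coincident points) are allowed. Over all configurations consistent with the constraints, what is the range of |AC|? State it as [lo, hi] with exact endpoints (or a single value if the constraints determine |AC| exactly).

|AB| ∈ [13, 43]
|BC| ∈ {5}
|AC| ∈ [8, 48]

|AC| ∈ [8, 48]  (≈ [8.0000, 48.0000])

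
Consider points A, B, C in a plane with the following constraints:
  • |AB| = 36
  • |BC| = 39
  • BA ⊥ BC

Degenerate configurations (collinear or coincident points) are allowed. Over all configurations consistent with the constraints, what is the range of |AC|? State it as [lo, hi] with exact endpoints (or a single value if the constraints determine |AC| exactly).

|AC| = 3·√(313)  (≈ 53.0754)

|AB| ∈ {36}
|BC| ∈ {39}
|AC| ∈ {3·√(313)}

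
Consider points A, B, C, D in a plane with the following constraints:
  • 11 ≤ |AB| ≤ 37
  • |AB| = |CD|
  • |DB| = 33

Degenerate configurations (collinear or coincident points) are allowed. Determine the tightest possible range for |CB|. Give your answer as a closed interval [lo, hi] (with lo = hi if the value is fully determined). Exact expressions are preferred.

|AB| ∈ [11, 37]
|BD| ∈ {33}
|CD| ∈ [11, 37]
|AD| ∈ [0, 70]
|BC| ∈ [0, 70]
|AC| ∈ [0, 107]

|CB| ∈ [0, 70]  (≈ [0.0000, 70.0000])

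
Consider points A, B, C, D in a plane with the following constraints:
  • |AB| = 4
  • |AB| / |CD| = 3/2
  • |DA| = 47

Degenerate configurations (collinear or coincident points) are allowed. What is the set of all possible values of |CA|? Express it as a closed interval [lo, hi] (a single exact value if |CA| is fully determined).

|CA| ∈ [133/3, 149/3]  (≈ [44.3333, 49.6667])

|AB| ∈ {4}
|AD| ∈ {47}
|CD| ∈ {8/3}
|BD| ∈ [43, 51]
|AC| ∈ [133/3, 149/3]
|BC| ∈ [121/3, 161/3]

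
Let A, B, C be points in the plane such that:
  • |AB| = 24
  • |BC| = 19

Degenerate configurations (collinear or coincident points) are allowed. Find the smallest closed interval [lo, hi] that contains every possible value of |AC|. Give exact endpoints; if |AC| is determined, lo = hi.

|AB| ∈ {24}
|BC| ∈ {19}
|AC| ∈ [5, 43]

|AC| ∈ [5, 43]  (≈ [5.0000, 43.0000])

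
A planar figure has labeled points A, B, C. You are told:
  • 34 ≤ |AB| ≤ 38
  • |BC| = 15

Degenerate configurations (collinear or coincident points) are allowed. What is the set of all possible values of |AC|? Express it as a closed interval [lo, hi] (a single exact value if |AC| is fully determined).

|AC| ∈ [19, 53]  (≈ [19.0000, 53.0000])

|AB| ∈ [34, 38]
|BC| ∈ {15}
|AC| ∈ [19, 53]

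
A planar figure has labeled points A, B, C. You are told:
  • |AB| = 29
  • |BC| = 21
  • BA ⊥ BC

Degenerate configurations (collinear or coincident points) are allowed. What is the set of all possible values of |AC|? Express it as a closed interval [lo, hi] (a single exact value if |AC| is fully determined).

|AB| ∈ {29}
|BC| ∈ {21}
|AC| ∈ {√(1282)}

|AC| = √(1282)  (≈ 35.8050)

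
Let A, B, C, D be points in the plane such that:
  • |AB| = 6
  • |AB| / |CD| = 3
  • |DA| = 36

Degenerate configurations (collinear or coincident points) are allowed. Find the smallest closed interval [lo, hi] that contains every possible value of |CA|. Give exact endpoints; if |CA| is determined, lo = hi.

|CA| ∈ [34, 38]  (≈ [34.0000, 38.0000])

|AB| ∈ {6}
|AD| ∈ {36}
|CD| ∈ {2}
|BD| ∈ [30, 42]
|AC| ∈ [34, 38]
|BC| ∈ [28, 44]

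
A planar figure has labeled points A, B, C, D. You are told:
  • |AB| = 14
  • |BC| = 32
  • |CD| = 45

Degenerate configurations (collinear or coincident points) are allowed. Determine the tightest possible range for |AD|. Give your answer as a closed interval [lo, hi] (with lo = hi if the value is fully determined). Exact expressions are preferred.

|AB| ∈ {14}
|BC| ∈ {32}
|CD| ∈ {45}
|AC| ∈ [18, 46]
|BD| ∈ [13, 77]
|AD| ∈ [0, 91]

|AD| ∈ [0, 91]  (≈ [0.0000, 91.0000])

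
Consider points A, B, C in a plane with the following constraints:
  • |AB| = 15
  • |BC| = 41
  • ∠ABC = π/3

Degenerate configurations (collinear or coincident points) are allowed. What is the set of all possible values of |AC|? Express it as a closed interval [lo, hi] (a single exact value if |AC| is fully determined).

|AC| = √(1291)  (≈ 35.9305)

|AB| ∈ {15}
|BC| ∈ {41}
|AC| ∈ {√(1291)}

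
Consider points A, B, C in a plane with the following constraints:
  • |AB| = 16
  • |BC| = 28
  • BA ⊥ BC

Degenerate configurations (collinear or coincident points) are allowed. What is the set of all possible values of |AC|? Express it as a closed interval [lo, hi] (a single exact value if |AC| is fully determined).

|AB| ∈ {16}
|BC| ∈ {28}
|AC| ∈ {4·√(65)}

|AC| = 4·√(65)  (≈ 32.2490)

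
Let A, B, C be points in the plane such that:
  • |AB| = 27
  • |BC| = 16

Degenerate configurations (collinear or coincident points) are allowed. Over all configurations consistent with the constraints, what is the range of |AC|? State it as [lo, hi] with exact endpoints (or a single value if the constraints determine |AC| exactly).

|AC| ∈ [11, 43]  (≈ [11.0000, 43.0000])

|AB| ∈ {27}
|BC| ∈ {16}
|AC| ∈ [11, 43]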